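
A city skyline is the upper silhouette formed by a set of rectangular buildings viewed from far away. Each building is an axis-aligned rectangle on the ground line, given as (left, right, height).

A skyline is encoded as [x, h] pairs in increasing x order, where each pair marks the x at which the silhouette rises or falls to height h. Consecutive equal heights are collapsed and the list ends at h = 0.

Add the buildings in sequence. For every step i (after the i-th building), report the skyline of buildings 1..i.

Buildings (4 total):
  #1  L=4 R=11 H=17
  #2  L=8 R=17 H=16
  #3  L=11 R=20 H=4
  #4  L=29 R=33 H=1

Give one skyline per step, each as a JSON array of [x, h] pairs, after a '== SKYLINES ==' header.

== SKYLINES ==
[[4,17],[11,0]]
[[4,17],[11,16],[17,0]]
[[4,17],[11,16],[17,4],[20,0]]
[[4,17],[11,16],[17,4],[20,0],[29,1],[33,0]]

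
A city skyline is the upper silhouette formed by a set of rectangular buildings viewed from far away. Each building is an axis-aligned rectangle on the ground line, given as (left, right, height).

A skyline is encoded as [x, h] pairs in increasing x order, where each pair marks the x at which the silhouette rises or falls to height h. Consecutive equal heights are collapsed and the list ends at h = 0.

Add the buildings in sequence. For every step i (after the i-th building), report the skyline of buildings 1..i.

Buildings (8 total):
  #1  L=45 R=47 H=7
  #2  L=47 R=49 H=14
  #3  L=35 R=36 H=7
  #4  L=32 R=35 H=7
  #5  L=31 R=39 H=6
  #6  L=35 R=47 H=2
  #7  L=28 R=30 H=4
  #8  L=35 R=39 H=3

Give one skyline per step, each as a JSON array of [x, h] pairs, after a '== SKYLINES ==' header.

== SKYLINES ==
[[45,7],[47,0]]
[[45,7],[47,14],[49,0]]
[[35,7],[36,0],[45,7],[47,14],[49,0]]
[[32,7],[36,0],[45,7],[47,14],[49,0]]
[[31,6],[32,7],[36,6],[39,0],[45,7],[47,14],[49,0]]
[[31,6],[32,7],[36,6],[39,2],[45,7],[47,14],[49,0]]
[[28,4],[30,0],[31,6],[32,7],[36,6],[39,2],[45,7],[47,14],[49,0]]
[[28,4],[30,0],[31,6],[32,7],[36,6],[39,2],[45,7],[47,14],[49,0]]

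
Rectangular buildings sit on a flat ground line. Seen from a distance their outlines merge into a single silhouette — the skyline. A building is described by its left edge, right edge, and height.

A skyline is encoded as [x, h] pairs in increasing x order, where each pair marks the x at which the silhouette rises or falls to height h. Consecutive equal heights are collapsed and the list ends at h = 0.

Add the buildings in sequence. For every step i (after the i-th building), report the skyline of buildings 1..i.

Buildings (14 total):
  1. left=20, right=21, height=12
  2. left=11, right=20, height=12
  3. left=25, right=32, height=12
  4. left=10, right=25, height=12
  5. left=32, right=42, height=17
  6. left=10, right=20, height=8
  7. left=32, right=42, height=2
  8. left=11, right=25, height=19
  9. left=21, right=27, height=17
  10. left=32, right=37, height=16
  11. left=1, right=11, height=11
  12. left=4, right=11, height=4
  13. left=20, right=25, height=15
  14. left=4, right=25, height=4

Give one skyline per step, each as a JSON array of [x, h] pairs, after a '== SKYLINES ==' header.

== SKYLINES ==
[[20,12],[21,0]]
[[11,12],[21,0]]
[[11,12],[21,0],[25,12],[32,0]]
[[10,12],[32,0]]
[[10,12],[32,17],[42,0]]
[[10,12],[32,17],[42,0]]
[[10,12],[32,17],[42,0]]
[[10,12],[11,19],[25,12],[32,17],[42,0]]
[[10,12],[11,19],[25,17],[27,12],[32,17],[42,0]]
[[10,12],[11,19],[25,17],[27,12],[32,17],[42,0]]
[[1,11],[10,12],[11,19],[25,17],[27,12],[32,17],[42,0]]
[[1,11],[10,12],[11,19],[25,17],[27,12],[32,17],[42,0]]
[[1,11],[10,12],[11,19],[25,17],[27,12],[32,17],[42,0]]
[[1,11],[10,12],[11,19],[25,17],[27,12],[32,17],[42,0]]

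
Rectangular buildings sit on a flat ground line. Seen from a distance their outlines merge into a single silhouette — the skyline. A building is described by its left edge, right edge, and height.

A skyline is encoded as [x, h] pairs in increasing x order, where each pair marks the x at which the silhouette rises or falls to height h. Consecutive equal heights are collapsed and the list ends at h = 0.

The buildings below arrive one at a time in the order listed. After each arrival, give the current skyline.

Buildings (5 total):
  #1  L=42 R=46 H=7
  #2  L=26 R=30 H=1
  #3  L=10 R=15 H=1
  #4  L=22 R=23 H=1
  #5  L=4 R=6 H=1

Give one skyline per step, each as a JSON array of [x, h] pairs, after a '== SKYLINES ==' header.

== SKYLINES ==
[[42,7],[46,0]]
[[26,1],[30,0],[42,7],[46,0]]
[[10,1],[15,0],[26,1],[30,0],[42,7],[46,0]]
[[10,1],[15,0],[22,1],[23,0],[26,1],[30,0],[42,7],[46,0]]
[[4,1],[6,0],[10,1],[15,0],[22,1],[23,0],[26,1],[30,0],[42,7],[46,0]]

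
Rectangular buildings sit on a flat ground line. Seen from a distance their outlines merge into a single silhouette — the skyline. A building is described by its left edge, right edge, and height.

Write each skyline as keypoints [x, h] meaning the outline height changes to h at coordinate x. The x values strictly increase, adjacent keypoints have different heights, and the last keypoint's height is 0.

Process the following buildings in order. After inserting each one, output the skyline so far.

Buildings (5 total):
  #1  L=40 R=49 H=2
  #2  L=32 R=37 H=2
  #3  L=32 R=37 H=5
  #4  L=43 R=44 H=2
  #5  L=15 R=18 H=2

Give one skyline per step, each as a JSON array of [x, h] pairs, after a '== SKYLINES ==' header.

== SKYLINES ==
[[40,2],[49,0]]
[[32,2],[37,0],[40,2],[49,0]]
[[32,5],[37,0],[40,2],[49,0]]
[[32,5],[37,0],[40,2],[49,0]]
[[15,2],[18,0],[32,5],[37,0],[40,2],[49,0]]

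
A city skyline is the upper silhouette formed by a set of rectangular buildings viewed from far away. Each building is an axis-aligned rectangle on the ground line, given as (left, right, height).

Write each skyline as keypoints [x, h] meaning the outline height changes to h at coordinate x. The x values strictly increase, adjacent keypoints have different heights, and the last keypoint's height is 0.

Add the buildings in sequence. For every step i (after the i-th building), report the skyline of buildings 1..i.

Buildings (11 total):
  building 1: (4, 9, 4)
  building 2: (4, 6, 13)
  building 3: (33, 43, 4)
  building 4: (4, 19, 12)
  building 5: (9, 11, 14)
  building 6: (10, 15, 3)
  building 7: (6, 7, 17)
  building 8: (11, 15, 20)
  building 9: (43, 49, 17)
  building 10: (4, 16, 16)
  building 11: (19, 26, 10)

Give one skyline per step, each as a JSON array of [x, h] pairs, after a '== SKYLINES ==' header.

== SKYLINES ==
[[4,4],[9,0]]
[[4,13],[6,4],[9,0]]
[[4,13],[6,4],[9,0],[33,4],[43,0]]
[[4,13],[6,12],[19,0],[33,4],[43,0]]
[[4,13],[6,12],[9,14],[11,12],[19,0],[33,4],[43,0]]
[[4,13],[6,12],[9,14],[11,12],[19,0],[33,4],[43,0]]
[[4,13],[6,17],[7,12],[9,14],[11,12],[19,0],[33,4],[43,0]]
[[4,13],[6,17],[7,12],[9,14],[11,20],[15,12],[19,0],[33,4],[43,0]]
[[4,13],[6,17],[7,12],[9,14],[11,20],[15,12],[19,0],[33,4],[43,17],[49,0]]
[[4,16],[6,17],[7,16],[11,20],[15,16],[16,12],[19,0],[33,4],[43,17],[49,0]]
[[4,16],[6,17],[7,16],[11,20],[15,16],[16,12],[19,10],[26,0],[33,4],[43,17],[49,0]]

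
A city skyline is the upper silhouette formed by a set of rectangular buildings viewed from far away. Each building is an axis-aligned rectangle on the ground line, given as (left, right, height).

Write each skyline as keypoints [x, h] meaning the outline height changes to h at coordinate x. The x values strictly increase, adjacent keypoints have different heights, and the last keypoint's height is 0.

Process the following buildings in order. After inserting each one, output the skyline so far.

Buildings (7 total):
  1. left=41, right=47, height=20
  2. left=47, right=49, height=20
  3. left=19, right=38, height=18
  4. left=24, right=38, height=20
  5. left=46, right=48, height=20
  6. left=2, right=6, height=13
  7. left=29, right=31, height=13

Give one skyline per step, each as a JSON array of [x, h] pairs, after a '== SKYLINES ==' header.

== SKYLINES ==
[[41,20],[47,0]]
[[41,20],[49,0]]
[[19,18],[38,0],[41,20],[49,0]]
[[19,18],[24,20],[38,0],[41,20],[49,0]]
[[19,18],[24,20],[38,0],[41,20],[49,0]]
[[2,13],[6,0],[19,18],[24,20],[38,0],[41,20],[49,0]]
[[2,13],[6,0],[19,18],[24,20],[38,0],[41,20],[49,0]]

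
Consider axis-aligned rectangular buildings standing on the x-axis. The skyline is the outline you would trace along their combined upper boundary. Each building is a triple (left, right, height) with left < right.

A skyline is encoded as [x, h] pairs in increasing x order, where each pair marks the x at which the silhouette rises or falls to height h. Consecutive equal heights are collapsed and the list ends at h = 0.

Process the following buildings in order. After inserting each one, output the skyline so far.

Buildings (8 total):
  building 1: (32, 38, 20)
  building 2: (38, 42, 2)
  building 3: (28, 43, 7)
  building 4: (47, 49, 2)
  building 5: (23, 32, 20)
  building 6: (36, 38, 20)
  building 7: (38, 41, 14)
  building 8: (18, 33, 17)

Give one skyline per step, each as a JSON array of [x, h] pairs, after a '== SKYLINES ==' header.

== SKYLINES ==
[[32,20],[38,0]]
[[32,20],[38,2],[42,0]]
[[28,7],[32,20],[38,7],[43,0]]
[[28,7],[32,20],[38,7],[43,0],[47,2],[49,0]]
[[23,20],[38,7],[43,0],[47,2],[49,0]]
[[23,20],[38,7],[43,0],[47,2],[49,0]]
[[23,20],[38,14],[41,7],[43,0],[47,2],[49,0]]
[[18,17],[23,20],[38,14],[41,7],[43,0],[47,2],[49,0]]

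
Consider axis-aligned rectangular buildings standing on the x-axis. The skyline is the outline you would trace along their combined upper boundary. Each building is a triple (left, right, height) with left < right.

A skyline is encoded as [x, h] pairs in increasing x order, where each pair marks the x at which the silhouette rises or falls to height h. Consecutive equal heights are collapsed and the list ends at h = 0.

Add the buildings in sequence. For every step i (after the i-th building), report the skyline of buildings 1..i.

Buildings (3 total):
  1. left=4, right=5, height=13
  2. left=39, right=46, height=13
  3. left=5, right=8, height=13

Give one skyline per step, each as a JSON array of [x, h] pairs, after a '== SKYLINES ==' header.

== SKYLINES ==
[[4,13],[5,0]]
[[4,13],[5,0],[39,13],[46,0]]
[[4,13],[8,0],[39,13],[46,0]]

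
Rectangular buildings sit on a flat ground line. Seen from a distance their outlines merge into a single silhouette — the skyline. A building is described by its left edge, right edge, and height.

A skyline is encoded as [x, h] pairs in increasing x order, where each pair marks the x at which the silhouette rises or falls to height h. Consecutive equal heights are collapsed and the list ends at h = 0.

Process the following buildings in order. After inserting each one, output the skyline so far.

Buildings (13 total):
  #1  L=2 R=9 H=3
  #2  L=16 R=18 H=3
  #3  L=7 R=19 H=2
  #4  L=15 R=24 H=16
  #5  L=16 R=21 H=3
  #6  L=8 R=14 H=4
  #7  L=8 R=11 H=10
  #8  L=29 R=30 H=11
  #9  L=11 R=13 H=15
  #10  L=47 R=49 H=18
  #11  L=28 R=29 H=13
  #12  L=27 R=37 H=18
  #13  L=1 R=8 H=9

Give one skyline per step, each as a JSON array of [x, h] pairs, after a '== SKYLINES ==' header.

== SKYLINES ==
[[2,3],[9,0]]
[[2,3],[9,0],[16,3],[18,0]]
[[2,3],[9,2],[16,3],[18,2],[19,0]]
[[2,3],[9,2],[15,16],[24,0]]
[[2,3],[9,2],[15,16],[24,0]]
[[2,3],[8,4],[14,2],[15,16],[24,0]]
[[2,3],[8,10],[11,4],[14,2],[15,16],[24,0]]
[[2,3],[8,10],[11,4],[14,2],[15,16],[24,0],[29,11],[30,0]]
[[2,3],[8,10],[11,15],[13,4],[14,2],[15,16],[24,0],[29,11],[30,0]]
[[2,3],[8,10],[11,15],[13,4],[14,2],[15,16],[24,0],[29,11],[30,0],[47,18],[49,0]]
[[2,3],[8,10],[11,15],[13,4],[14,2],[15,16],[24,0],[28,13],[29,11],[30,0],[47,18],[49,0]]
[[2,3],[8,10],[11,15],[13,4],[14,2],[15,16],[24,0],[27,18],[37,0],[47,18],[49,0]]
[[1,9],[8,10],[11,15],[13,4],[14,2],[15,16],[24,0],[27,18],[37,0],[47,18],[49,0]]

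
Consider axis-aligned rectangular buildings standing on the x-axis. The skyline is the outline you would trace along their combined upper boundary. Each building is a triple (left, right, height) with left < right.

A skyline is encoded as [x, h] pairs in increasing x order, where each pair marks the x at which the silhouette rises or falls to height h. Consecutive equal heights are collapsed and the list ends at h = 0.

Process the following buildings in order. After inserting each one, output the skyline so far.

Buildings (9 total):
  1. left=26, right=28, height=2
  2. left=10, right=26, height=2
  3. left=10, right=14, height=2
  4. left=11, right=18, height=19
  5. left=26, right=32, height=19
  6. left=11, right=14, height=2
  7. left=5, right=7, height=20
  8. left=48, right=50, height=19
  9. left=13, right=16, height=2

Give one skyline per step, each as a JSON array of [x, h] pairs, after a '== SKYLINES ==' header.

== SKYLINES ==
[[26,2],[28,0]]
[[10,2],[28,0]]
[[10,2],[28,0]]
[[10,2],[11,19],[18,2],[28,0]]
[[10,2],[11,19],[18,2],[26,19],[32,0]]
[[10,2],[11,19],[18,2],[26,19],[32,0]]
[[5,20],[7,0],[10,2],[11,19],[18,2],[26,19],[32,0]]
[[5,20],[7,0],[10,2],[11,19],[18,2],[26,19],[32,0],[48,19],[50,0]]
[[5,20],[7,0],[10,2],[11,19],[18,2],[26,19],[32,0],[48,19],[50,0]]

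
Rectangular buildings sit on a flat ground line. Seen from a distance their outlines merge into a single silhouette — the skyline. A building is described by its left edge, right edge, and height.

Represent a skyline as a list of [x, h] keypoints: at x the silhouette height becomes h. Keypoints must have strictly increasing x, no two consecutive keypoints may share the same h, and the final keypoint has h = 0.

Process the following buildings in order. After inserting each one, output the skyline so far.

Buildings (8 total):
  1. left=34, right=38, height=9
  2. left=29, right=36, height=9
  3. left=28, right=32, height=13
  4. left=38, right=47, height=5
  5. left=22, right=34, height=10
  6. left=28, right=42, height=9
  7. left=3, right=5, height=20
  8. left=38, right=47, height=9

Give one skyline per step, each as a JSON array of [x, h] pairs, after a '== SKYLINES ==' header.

== SKYLINES ==
[[34,9],[38,0]]
[[29,9],[38,0]]
[[28,13],[32,9],[38,0]]
[[28,13],[32,9],[38,5],[47,0]]
[[22,10],[28,13],[32,10],[34,9],[38,5],[47,0]]
[[22,10],[28,13],[32,10],[34,9],[42,5],[47,0]]
[[3,20],[5,0],[22,10],[28,13],[32,10],[34,9],[42,5],[47,0]]
[[3,20],[5,0],[22,10],[28,13],[32,10],[34,9],[47,0]]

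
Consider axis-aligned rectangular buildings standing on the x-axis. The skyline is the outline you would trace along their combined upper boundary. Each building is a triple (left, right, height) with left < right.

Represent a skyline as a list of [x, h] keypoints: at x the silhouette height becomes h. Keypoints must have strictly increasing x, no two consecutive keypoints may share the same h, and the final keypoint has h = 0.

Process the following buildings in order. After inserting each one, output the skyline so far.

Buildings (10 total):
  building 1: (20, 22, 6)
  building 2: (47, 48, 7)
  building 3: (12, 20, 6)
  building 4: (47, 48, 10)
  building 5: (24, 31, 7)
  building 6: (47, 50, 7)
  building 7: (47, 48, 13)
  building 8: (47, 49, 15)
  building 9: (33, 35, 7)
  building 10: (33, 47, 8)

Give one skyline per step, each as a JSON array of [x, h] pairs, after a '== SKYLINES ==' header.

== SKYLINES ==
[[20,6],[22,0]]
[[20,6],[22,0],[47,7],[48,0]]
[[12,6],[22,0],[47,7],[48,0]]
[[12,6],[22,0],[47,10],[48,0]]
[[12,6],[22,0],[24,7],[31,0],[47,10],[48,0]]
[[12,6],[22,0],[24,7],[31,0],[47,10],[48,7],[50,0]]
[[12,6],[22,0],[24,7],[31,0],[47,13],[48,7],[50,0]]
[[12,6],[22,0],[24,7],[31,0],[47,15],[49,7],[50,0]]
[[12,6],[22,0],[24,7],[31,0],[33,7],[35,0],[47,15],[49,7],[50,0]]
[[12,6],[22,0],[24,7],[31,0],[33,8],[47,15],[49,7],[50,0]]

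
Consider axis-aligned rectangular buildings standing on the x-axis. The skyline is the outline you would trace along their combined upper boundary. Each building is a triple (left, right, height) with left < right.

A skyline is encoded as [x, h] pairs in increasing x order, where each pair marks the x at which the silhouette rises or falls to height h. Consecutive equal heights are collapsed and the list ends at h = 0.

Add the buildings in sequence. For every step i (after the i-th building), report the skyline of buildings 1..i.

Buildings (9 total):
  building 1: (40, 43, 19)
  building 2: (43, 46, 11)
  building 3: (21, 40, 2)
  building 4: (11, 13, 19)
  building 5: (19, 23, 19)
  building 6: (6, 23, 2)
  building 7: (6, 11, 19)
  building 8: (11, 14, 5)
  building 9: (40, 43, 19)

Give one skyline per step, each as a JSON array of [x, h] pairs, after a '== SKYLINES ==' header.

== SKYLINES ==
[[40,19],[43,0]]
[[40,19],[43,11],[46,0]]
[[21,2],[40,19],[43,11],[46,0]]
[[11,19],[13,0],[21,2],[40,19],[43,11],[46,0]]
[[11,19],[13,0],[19,19],[23,2],[40,19],[43,11],[46,0]]
[[6,2],[11,19],[13,2],[19,19],[23,2],[40,19],[43,11],[46,0]]
[[6,19],[13,2],[19,19],[23,2],[40,19],[43,11],[46,0]]
[[6,19],[13,5],[14,2],[19,19],[23,2],[40,19],[43,11],[46,0]]
[[6,19],[13,5],[14,2],[19,19],[23,2],[40,19],[43,11],[46,0]]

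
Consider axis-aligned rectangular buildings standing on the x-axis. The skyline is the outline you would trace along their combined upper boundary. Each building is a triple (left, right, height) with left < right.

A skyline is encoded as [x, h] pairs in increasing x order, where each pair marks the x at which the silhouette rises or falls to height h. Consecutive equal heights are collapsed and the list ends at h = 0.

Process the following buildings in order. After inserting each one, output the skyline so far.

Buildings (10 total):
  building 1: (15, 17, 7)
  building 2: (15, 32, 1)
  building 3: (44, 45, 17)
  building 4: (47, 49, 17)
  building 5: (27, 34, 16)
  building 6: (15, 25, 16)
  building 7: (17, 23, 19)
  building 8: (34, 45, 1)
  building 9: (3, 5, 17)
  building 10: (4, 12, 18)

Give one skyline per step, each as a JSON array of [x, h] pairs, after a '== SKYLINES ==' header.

== SKYLINES ==
[[15,7],[17,0]]
[[15,7],[17,1],[32,0]]
[[15,7],[17,1],[32,0],[44,17],[45,0]]
[[15,7],[17,1],[32,0],[44,17],[45,0],[47,17],[49,0]]
[[15,7],[17,1],[27,16],[34,0],[44,17],[45,0],[47,17],[49,0]]
[[15,16],[25,1],[27,16],[34,0],[44,17],[45,0],[47,17],[49,0]]
[[15,16],[17,19],[23,16],[25,1],[27,16],[34,0],[44,17],[45,0],[47,17],[49,0]]
[[15,16],[17,19],[23,16],[25,1],[27,16],[34,1],[44,17],[45,0],[47,17],[49,0]]
[[3,17],[5,0],[15,16],[17,19],[23,16],[25,1],[27,16],[34,1],[44,17],[45,0],[47,17],[49,0]]
[[3,17],[4,18],[12,0],[15,16],[17,19],[23,16],[25,1],[27,16],[34,1],[44,17],[45,0],[47,17],[49,0]]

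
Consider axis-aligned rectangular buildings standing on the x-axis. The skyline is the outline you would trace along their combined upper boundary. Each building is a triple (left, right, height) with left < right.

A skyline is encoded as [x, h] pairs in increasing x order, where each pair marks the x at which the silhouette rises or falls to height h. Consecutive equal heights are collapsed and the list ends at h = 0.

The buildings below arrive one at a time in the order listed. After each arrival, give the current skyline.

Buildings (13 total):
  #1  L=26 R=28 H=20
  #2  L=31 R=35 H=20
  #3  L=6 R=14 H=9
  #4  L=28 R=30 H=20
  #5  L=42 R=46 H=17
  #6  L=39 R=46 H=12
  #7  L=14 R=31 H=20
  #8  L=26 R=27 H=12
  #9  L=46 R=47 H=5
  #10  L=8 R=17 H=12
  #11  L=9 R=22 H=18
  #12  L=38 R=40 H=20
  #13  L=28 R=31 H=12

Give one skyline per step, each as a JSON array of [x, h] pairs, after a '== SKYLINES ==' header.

== SKYLINES ==
[[26,20],[28,0]]
[[26,20],[28,0],[31,20],[35,0]]
[[6,9],[14,0],[26,20],[28,0],[31,20],[35,0]]
[[6,9],[14,0],[26,20],[30,0],[31,20],[35,0]]
[[6,9],[14,0],[26,20],[30,0],[31,20],[35,0],[42,17],[46,0]]
[[6,9],[14,0],[26,20],[30,0],[31,20],[35,0],[39,12],[42,17],[46,0]]
[[6,9],[14,20],[35,0],[39,12],[42,17],[46,0]]
[[6,9],[14,20],[35,0],[39,12],[42,17],[46,0]]
[[6,9],[14,20],[35,0],[39,12],[42,17],[46,5],[47,0]]
[[6,9],[8,12],[14,20],[35,0],[39,12],[42,17],[46,5],[47,0]]
[[6,9],[8,12],[9,18],[14,20],[35,0],[39,12],[42,17],[46,5],[47,0]]
[[6,9],[8,12],[9,18],[14,20],[35,0],[38,20],[40,12],[42,17],[46,5],[47,0]]
[[6,9],[8,12],[9,18],[14,20],[35,0],[38,20],[40,12],[42,17],[46,5],[47,0]]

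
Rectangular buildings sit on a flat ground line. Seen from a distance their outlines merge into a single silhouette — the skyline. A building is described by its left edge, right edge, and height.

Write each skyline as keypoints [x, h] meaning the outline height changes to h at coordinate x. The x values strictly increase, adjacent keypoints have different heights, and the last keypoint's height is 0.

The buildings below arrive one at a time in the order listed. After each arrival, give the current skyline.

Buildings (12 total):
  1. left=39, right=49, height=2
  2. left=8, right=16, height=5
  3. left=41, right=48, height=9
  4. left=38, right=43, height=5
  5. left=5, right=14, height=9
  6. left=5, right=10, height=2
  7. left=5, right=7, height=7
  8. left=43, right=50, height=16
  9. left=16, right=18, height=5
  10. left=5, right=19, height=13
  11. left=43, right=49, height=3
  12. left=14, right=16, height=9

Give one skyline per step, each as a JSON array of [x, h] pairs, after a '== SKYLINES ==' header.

== SKYLINES ==
[[39,2],[49,0]]
[[8,5],[16,0],[39,2],[49,0]]
[[8,5],[16,0],[39,2],[41,9],[48,2],[49,0]]
[[8,5],[16,0],[38,5],[41,9],[48,2],[49,0]]
[[5,9],[14,5],[16,0],[38,5],[41,9],[48,2],[49,0]]
[[5,9],[14,5],[16,0],[38,5],[41,9],[48,2],[49,0]]
[[5,9],[14,5],[16,0],[38,5],[41,9],[48,2],[49,0]]
[[5,9],[14,5],[16,0],[38,5],[41,9],[43,16],[50,0]]
[[5,9],[14,5],[18,0],[38,5],[41,9],[43,16],[50,0]]
[[5,13],[19,0],[38,5],[41,9],[43,16],[50,0]]
[[5,13],[19,0],[38,5],[41,9],[43,16],[50,0]]
[[5,13],[19,0],[38,5],[41,9],[43,16],[50,0]]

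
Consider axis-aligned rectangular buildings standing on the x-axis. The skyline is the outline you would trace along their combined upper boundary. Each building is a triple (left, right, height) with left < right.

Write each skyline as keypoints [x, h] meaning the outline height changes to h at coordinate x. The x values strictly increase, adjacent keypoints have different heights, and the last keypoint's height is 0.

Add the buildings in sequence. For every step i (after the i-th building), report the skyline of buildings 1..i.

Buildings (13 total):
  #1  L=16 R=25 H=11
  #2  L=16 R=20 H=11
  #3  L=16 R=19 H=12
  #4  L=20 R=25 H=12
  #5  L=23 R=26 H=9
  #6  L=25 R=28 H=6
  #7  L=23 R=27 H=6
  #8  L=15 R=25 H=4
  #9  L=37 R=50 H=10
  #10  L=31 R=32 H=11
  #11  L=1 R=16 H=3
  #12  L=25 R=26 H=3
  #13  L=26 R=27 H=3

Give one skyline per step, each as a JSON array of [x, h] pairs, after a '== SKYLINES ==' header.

== SKYLINES ==
[[16,11],[25,0]]
[[16,11],[25,0]]
[[16,12],[19,11],[25,0]]
[[16,12],[19,11],[20,12],[25,0]]
[[16,12],[19,11],[20,12],[25,9],[26,0]]
[[16,12],[19,11],[20,12],[25,9],[26,6],[28,0]]
[[16,12],[19,11],[20,12],[25,9],[26,6],[28,0]]
[[15,4],[16,12],[19,11],[20,12],[25,9],[26,6],[28,0]]
[[15,4],[16,12],[19,11],[20,12],[25,9],[26,6],[28,0],[37,10],[50,0]]
[[15,4],[16,12],[19,11],[20,12],[25,9],[26,6],[28,0],[31,11],[32,0],[37,10],[50,0]]
[[1,3],[15,4],[16,12],[19,11],[20,12],[25,9],[26,6],[28,0],[31,11],[32,0],[37,10],[50,0]]
[[1,3],[15,4],[16,12],[19,11],[20,12],[25,9],[26,6],[28,0],[31,11],[32,0],[37,10],[50,0]]
[[1,3],[15,4],[16,12],[19,11],[20,12],[25,9],[26,6],[28,0],[31,11],[32,0],[37,10],[50,0]]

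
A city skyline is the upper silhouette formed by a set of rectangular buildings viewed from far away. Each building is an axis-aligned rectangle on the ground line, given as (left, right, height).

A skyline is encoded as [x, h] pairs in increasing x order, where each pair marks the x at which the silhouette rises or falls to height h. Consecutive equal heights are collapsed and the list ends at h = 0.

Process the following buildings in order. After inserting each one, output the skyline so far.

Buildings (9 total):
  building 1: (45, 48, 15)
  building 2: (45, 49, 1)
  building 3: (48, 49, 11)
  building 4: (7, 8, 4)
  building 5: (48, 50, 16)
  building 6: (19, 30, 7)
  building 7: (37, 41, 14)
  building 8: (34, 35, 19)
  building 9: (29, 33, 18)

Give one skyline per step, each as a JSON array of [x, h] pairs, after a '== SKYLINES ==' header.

== SKYLINES ==
[[45,15],[48,0]]
[[45,15],[48,1],[49,0]]
[[45,15],[48,11],[49,0]]
[[7,4],[8,0],[45,15],[48,11],[49,0]]
[[7,4],[8,0],[45,15],[48,16],[50,0]]
[[7,4],[8,0],[19,7],[30,0],[45,15],[48,16],[50,0]]
[[7,4],[8,0],[19,7],[30,0],[37,14],[41,0],[45,15],[48,16],[50,0]]
[[7,4],[8,0],[19,7],[30,0],[34,19],[35,0],[37,14],[41,0],[45,15],[48,16],[50,0]]
[[7,4],[8,0],[19,7],[29,18],[33,0],[34,19],[35,0],[37,14],[41,0],[45,15],[48,16],[50,0]]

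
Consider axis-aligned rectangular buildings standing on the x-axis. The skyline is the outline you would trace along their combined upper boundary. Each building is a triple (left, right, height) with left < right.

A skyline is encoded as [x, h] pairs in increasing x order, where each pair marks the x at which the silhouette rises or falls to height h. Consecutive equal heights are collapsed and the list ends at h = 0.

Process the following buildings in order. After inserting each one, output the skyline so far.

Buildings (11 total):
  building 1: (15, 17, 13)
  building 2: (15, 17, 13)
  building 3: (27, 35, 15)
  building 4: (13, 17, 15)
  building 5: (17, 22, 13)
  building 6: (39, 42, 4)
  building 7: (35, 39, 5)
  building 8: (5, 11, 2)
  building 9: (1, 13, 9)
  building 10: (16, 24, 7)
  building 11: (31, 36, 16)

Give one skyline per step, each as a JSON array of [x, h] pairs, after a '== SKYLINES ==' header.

== SKYLINES ==
[[15,13],[17,0]]
[[15,13],[17,0]]
[[15,13],[17,0],[27,15],[35,0]]
[[13,15],[17,0],[27,15],[35,0]]
[[13,15],[17,13],[22,0],[27,15],[35,0]]
[[13,15],[17,13],[22,0],[27,15],[35,0],[39,4],[42,0]]
[[13,15],[17,13],[22,0],[27,15],[35,5],[39,4],[42,0]]
[[5,2],[11,0],[13,15],[17,13],[22,0],[27,15],[35,5],[39,4],[42,0]]
[[1,9],[13,15],[17,13],[22,0],[27,15],[35,5],[39,4],[42,0]]
[[1,9],[13,15],[17,13],[22,7],[24,0],[27,15],[35,5],[39,4],[42,0]]
[[1,9],[13,15],[17,13],[22,7],[24,0],[27,15],[31,16],[36,5],[39,4],[42,0]]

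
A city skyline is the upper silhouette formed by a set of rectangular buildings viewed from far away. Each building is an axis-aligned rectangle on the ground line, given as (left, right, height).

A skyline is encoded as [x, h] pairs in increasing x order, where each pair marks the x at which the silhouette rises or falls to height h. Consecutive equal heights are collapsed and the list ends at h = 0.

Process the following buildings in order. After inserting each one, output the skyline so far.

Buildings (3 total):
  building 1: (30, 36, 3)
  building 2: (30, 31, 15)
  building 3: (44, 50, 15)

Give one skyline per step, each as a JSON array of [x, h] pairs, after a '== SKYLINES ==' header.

== SKYLINES ==
[[30,3],[36,0]]
[[30,15],[31,3],[36,0]]
[[30,15],[31,3],[36,0],[44,15],[50,0]]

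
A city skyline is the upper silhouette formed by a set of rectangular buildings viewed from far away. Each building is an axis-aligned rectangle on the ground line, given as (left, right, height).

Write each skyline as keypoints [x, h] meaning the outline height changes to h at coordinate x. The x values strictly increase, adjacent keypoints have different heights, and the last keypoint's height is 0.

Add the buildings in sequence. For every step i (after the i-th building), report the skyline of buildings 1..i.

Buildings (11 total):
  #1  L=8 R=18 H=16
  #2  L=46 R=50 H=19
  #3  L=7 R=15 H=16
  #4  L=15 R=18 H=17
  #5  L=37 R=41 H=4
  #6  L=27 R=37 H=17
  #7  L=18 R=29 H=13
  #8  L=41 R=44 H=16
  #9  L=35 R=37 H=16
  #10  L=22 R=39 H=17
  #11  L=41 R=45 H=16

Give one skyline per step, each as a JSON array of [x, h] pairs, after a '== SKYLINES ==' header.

== SKYLINES ==
[[8,16],[18,0]]
[[8,16],[18,0],[46,19],[50,0]]
[[7,16],[18,0],[46,19],[50,0]]
[[7,16],[15,17],[18,0],[46,19],[50,0]]
[[7,16],[15,17],[18,0],[37,4],[41,0],[46,19],[50,0]]
[[7,16],[15,17],[18,0],[27,17],[37,4],[41,0],[46,19],[50,0]]
[[7,16],[15,17],[18,13],[27,17],[37,4],[41,0],[46,19],[50,0]]
[[7,16],[15,17],[18,13],[27,17],[37,4],[41,16],[44,0],[46,19],[50,0]]
[[7,16],[15,17],[18,13],[27,17],[37,4],[41,16],[44,0],[46,19],[50,0]]
[[7,16],[15,17],[18,13],[22,17],[39,4],[41,16],[44,0],[46,19],[50,0]]
[[7,16],[15,17],[18,13],[22,17],[39,4],[41,16],[45,0],[46,19],[50,0]]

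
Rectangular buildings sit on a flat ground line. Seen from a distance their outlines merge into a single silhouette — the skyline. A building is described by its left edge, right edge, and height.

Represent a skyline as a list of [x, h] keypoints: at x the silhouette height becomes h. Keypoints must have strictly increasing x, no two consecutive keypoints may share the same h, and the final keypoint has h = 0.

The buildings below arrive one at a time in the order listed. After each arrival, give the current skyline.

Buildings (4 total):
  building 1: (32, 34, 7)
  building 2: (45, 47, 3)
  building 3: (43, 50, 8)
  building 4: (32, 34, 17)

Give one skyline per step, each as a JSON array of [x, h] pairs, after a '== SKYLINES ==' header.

== SKYLINES ==
[[32,7],[34,0]]
[[32,7],[34,0],[45,3],[47,0]]
[[32,7],[34,0],[43,8],[50,0]]
[[32,17],[34,0],[43,8],[50,0]]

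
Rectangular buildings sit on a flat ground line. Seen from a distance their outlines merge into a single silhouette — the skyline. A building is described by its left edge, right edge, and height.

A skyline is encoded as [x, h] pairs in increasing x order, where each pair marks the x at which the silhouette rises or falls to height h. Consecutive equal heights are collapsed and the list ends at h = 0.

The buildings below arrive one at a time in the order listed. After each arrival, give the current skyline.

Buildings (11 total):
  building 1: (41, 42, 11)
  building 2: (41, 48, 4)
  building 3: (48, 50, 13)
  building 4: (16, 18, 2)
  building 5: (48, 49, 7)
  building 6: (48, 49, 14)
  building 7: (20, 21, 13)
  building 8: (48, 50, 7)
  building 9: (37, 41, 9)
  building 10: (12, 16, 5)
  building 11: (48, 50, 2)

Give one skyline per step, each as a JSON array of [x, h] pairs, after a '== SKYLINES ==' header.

== SKYLINES ==
[[41,11],[42,0]]
[[41,11],[42,4],[48,0]]
[[41,11],[42,4],[48,13],[50,0]]
[[16,2],[18,0],[41,11],[42,4],[48,13],[50,0]]
[[16,2],[18,0],[41,11],[42,4],[48,13],[50,0]]
[[16,2],[18,0],[41,11],[42,4],[48,14],[49,13],[50,0]]
[[16,2],[18,0],[20,13],[21,0],[41,11],[42,4],[48,14],[49,13],[50,0]]
[[16,2],[18,0],[20,13],[21,0],[41,11],[42,4],[48,14],[49,13],[50,0]]
[[16,2],[18,0],[20,13],[21,0],[37,9],[41,11],[42,4],[48,14],[49,13],[50,0]]
[[12,5],[16,2],[18,0],[20,13],[21,0],[37,9],[41,11],[42,4],[48,14],[49,13],[50,0]]
[[12,5],[16,2],[18,0],[20,13],[21,0],[37,9],[41,11],[42,4],[48,14],[49,13],[50,0]]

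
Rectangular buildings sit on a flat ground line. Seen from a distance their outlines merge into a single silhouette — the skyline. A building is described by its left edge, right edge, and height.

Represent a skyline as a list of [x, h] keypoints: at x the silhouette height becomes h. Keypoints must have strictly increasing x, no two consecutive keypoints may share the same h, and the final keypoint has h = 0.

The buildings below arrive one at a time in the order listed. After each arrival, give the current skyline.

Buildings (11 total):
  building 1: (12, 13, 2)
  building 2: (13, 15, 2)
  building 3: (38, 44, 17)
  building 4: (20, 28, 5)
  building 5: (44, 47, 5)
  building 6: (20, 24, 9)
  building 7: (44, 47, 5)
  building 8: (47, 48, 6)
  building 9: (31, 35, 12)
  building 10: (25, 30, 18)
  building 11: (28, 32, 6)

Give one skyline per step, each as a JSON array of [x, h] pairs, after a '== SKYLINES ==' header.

== SKYLINES ==
[[12,2],[13,0]]
[[12,2],[15,0]]
[[12,2],[15,0],[38,17],[44,0]]
[[12,2],[15,0],[20,5],[28,0],[38,17],[44,0]]
[[12,2],[15,0],[20,5],[28,0],[38,17],[44,5],[47,0]]
[[12,2],[15,0],[20,9],[24,5],[28,0],[38,17],[44,5],[47,0]]
[[12,2],[15,0],[20,9],[24,5],[28,0],[38,17],[44,5],[47,0]]
[[12,2],[15,0],[20,9],[24,5],[28,0],[38,17],[44,5],[47,6],[48,0]]
[[12,2],[15,0],[20,9],[24,5],[28,0],[31,12],[35,0],[38,17],[44,5],[47,6],[48,0]]
[[12,2],[15,0],[20,9],[24,5],[25,18],[30,0],[31,12],[35,0],[38,17],[44,5],[47,6],[48,0]]
[[12,2],[15,0],[20,9],[24,5],[25,18],[30,6],[31,12],[35,0],[38,17],[44,5],[47,6],[48,0]]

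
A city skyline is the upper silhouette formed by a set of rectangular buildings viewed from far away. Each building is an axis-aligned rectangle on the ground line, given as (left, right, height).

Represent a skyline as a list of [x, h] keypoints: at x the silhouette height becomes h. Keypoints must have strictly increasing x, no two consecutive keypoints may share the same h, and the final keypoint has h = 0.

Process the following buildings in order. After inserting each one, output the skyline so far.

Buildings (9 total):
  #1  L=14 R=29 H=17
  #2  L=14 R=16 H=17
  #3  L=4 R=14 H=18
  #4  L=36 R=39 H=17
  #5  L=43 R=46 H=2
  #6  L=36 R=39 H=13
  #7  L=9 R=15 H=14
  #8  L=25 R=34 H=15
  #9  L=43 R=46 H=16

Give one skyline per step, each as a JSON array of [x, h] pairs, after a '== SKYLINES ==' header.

== SKYLINES ==
[[14,17],[29,0]]
[[14,17],[29,0]]
[[4,18],[14,17],[29,0]]
[[4,18],[14,17],[29,0],[36,17],[39,0]]
[[4,18],[14,17],[29,0],[36,17],[39,0],[43,2],[46,0]]
[[4,18],[14,17],[29,0],[36,17],[39,0],[43,2],[46,0]]
[[4,18],[14,17],[29,0],[36,17],[39,0],[43,2],[46,0]]
[[4,18],[14,17],[29,15],[34,0],[36,17],[39,0],[43,2],[46,0]]
[[4,18],[14,17],[29,15],[34,0],[36,17],[39,0],[43,16],[46,0]]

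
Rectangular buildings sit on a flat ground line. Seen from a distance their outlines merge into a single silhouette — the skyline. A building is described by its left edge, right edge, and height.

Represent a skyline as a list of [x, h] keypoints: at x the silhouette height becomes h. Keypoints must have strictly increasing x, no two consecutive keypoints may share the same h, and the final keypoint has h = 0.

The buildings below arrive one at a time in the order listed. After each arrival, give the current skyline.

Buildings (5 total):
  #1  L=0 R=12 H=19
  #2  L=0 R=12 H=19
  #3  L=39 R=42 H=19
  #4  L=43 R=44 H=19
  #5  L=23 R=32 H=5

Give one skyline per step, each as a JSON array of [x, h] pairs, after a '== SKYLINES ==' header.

== SKYLINES ==
[[0,19],[12,0]]
[[0,19],[12,0]]
[[0,19],[12,0],[39,19],[42,0]]
[[0,19],[12,0],[39,19],[42,0],[43,19],[44,0]]
[[0,19],[12,0],[23,5],[32,0],[39,19],[42,0],[43,19],[44,0]]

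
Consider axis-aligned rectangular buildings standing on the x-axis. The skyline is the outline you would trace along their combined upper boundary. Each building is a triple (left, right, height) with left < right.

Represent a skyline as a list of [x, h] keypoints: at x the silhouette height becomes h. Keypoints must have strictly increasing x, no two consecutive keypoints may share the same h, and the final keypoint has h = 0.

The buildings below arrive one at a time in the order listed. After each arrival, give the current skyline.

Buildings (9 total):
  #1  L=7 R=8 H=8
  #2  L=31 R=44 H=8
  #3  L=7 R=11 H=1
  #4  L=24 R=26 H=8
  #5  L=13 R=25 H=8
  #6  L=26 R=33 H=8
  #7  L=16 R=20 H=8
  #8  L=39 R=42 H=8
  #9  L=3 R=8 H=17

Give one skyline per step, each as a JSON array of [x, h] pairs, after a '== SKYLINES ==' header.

== SKYLINES ==
[[7,8],[8,0]]
[[7,8],[8,0],[31,8],[44,0]]
[[7,8],[8,1],[11,0],[31,8],[44,0]]
[[7,8],[8,1],[11,0],[24,8],[26,0],[31,8],[44,0]]
[[7,8],[8,1],[11,0],[13,8],[26,0],[31,8],[44,0]]
[[7,8],[8,1],[11,0],[13,8],[44,0]]
[[7,8],[8,1],[11,0],[13,8],[44,0]]
[[7,8],[8,1],[11,0],[13,8],[44,0]]
[[3,17],[8,1],[11,0],[13,8],[44,0]]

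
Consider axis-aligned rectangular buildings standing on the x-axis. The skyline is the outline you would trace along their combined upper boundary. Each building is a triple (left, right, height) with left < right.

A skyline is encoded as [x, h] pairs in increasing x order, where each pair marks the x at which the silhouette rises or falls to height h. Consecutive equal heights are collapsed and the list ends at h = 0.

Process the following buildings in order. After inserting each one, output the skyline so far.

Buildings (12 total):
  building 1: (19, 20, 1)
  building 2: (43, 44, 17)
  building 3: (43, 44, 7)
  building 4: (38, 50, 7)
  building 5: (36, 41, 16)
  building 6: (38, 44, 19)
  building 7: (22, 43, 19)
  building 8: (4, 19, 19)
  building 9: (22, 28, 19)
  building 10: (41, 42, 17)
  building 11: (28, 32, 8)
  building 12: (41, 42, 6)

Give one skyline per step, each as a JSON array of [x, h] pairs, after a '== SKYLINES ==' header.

== SKYLINES ==
[[19,1],[20,0]]
[[19,1],[20,0],[43,17],[44,0]]
[[19,1],[20,0],[43,17],[44,0]]
[[19,1],[20,0],[38,7],[43,17],[44,7],[50,0]]
[[19,1],[20,0],[36,16],[41,7],[43,17],[44,7],[50,0]]
[[19,1],[20,0],[36,16],[38,19],[44,7],[50,0]]
[[19,1],[20,0],[22,19],[44,7],[50,0]]
[[4,19],[19,1],[20,0],[22,19],[44,7],[50,0]]
[[4,19],[19,1],[20,0],[22,19],[44,7],[50,0]]
[[4,19],[19,1],[20,0],[22,19],[44,7],[50,0]]
[[4,19],[19,1],[20,0],[22,19],[44,7],[50,0]]
[[4,19],[19,1],[20,0],[22,19],[44,7],[50,0]]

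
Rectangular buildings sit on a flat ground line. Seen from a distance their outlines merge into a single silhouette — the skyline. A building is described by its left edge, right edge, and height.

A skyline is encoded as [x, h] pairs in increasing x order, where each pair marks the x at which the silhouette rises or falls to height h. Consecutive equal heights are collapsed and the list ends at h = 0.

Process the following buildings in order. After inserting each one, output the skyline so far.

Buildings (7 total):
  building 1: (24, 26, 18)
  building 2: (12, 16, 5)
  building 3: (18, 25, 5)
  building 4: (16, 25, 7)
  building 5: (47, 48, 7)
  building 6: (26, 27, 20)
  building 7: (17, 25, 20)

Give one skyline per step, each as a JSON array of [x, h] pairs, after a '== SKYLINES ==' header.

== SKYLINES ==
[[24,18],[26,0]]
[[12,5],[16,0],[24,18],[26,0]]
[[12,5],[16,0],[18,5],[24,18],[26,0]]
[[12,5],[16,7],[24,18],[26,0]]
[[12,5],[16,7],[24,18],[26,0],[47,7],[48,0]]
[[12,5],[16,7],[24,18],[26,20],[27,0],[47,7],[48,0]]
[[12,5],[16,7],[17,20],[25,18],[26,20],[27,0],[47,7],[48,0]]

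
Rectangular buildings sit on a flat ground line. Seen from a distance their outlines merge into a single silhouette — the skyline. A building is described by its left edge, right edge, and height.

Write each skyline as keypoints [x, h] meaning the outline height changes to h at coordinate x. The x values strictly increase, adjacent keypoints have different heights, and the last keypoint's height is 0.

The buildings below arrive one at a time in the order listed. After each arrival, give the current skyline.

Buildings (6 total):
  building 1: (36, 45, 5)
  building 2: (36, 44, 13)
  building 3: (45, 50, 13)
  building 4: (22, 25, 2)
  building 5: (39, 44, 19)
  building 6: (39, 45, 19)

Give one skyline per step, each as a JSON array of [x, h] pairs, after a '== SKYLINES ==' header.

== SKYLINES ==
[[36,5],[45,0]]
[[36,13],[44,5],[45,0]]
[[36,13],[44,5],[45,13],[50,0]]
[[22,2],[25,0],[36,13],[44,5],[45,13],[50,0]]
[[22,2],[25,0],[36,13],[39,19],[44,5],[45,13],[50,0]]
[[22,2],[25,0],[36,13],[39,19],[45,13],[50,0]]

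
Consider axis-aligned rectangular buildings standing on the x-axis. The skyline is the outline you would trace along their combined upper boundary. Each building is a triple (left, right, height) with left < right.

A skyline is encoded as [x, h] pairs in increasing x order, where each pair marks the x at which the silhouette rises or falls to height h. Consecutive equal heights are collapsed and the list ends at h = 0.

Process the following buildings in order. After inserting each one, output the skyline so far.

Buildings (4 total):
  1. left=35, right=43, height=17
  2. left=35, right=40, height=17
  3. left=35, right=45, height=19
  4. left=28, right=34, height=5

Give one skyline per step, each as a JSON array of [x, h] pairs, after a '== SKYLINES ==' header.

== SKYLINES ==
[[35,17],[43,0]]
[[35,17],[43,0]]
[[35,19],[45,0]]
[[28,5],[34,0],[35,19],[45,0]]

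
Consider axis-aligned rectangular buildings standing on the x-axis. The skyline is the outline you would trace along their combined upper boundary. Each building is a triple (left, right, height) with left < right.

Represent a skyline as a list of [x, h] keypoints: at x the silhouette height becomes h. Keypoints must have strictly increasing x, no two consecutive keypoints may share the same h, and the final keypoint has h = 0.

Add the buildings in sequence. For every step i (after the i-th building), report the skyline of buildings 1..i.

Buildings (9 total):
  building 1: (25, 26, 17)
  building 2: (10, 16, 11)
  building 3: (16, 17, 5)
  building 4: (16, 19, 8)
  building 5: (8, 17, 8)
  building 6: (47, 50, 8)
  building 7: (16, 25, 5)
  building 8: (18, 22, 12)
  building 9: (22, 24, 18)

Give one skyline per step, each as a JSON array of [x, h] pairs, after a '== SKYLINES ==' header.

== SKYLINES ==
[[25,17],[26,0]]
[[10,11],[16,0],[25,17],[26,0]]
[[10,11],[16,5],[17,0],[25,17],[26,0]]
[[10,11],[16,8],[19,0],[25,17],[26,0]]
[[8,8],[10,11],[16,8],[19,0],[25,17],[26,0]]
[[8,8],[10,11],[16,8],[19,0],[25,17],[26,0],[47,8],[50,0]]
[[8,8],[10,11],[16,8],[19,5],[25,17],[26,0],[47,8],[50,0]]
[[8,8],[10,11],[16,8],[18,12],[22,5],[25,17],[26,0],[47,8],[50,0]]
[[8,8],[10,11],[16,8],[18,12],[22,18],[24,5],[25,17],[26,0],[47,8],[50,0]]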